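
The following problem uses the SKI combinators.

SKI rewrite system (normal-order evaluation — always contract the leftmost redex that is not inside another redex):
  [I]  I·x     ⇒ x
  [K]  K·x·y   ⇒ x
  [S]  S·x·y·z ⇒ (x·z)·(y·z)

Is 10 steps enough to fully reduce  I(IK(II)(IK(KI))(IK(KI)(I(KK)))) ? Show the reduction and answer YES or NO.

  start: I(IK(II)(IK(KI))(IK(KI)(I(KK))))
  [1] IK(II)(IK(KI))(IK(KI)(I(KK)))
  [2] K(II)(IK(KI))(IK(KI)(I(KK)))
  [3] II(IK(KI)(I(KK)))
  [4] I(IK(KI)(I(KK)))
  [5] IK(KI)(I(KK))
  [6] K(KI)(I(KK))
  [7] KI

Answer: YES — reaches normal form KI in 7 ≤ 10 steps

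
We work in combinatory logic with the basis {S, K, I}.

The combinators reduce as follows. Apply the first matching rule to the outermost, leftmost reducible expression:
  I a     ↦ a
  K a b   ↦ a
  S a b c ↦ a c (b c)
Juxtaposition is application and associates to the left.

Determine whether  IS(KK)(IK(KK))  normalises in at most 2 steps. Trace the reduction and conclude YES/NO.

Answer: YES — reaches normal form S(KK)(K(KK)) in 2 ≤ 2 steps

Working:
  start: IS(KK)(IK(KK))
  →1  S(KK)(IK(KK))
  →2  S(KK)(K(KK))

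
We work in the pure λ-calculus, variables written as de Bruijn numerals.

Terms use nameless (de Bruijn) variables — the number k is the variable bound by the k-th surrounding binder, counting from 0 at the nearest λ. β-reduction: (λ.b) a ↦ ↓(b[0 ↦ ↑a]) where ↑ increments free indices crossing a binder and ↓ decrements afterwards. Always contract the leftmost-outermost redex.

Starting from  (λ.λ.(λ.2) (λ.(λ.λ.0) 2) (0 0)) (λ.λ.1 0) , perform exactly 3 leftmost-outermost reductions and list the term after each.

Answer: after 3 steps: λ.λ.1 1 0

Working:
  start: (λ.λ.(λ.2) (λ.(λ.λ.0) 2) (0 0)) (λ.λ.1 0)
  step 1: λ.(λ.λ.λ.1 0) (λ.(λ.λ.0) (λ.λ.1 0)) (0 0)
  step 2: λ.(λ.λ.1 0) (0 0)
  step 3: λ.λ.1 1 0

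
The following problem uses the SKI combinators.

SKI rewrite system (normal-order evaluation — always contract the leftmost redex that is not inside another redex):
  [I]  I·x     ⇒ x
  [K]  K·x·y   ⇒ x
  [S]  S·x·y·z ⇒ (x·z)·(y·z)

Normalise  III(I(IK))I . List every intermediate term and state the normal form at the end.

Answer: normal form = KI  (in 5 steps)

Reduction:
  start: III(I(IK))I
  [1] II(I(IK))I
  [2] I(I(IK))I
  [3] I(IK)I
  [4] IKI
  [5] KI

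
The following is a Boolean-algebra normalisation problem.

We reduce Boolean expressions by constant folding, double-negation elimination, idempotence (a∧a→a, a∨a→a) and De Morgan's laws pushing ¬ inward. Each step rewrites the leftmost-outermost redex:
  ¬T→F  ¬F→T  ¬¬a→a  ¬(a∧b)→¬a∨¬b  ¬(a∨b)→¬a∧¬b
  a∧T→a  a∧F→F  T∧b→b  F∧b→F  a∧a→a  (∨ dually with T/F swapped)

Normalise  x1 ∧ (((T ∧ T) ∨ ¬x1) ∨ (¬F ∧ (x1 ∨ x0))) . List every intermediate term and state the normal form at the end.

  start: x1 ∧ (((T ∧ T) ∨ ¬x1) ∨ (¬F ∧ (x1 ∨ x0)))
  →1  x1 ∧ ((T ∨ ¬x1) ∨ (¬F ∧ (x1 ∨ x0)))
  →2  x1 ∧ (T ∨ (¬F ∧ (x1 ∨ x0)))
  →3  x1 ∧ T
  →4  x1

Answer: normal form = x1  (in 4 steps)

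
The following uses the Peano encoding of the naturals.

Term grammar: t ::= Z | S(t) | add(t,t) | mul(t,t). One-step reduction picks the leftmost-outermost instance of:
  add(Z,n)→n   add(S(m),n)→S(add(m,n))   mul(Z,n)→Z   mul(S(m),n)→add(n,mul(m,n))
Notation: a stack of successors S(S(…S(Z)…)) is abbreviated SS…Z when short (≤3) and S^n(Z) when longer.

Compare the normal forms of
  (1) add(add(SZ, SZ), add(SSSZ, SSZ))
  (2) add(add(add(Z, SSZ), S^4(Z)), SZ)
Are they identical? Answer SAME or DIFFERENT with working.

Term A:
  start: add(add(SZ, SZ), add(SSSZ, SSZ))
  [1] add(S(add(Z, SZ)), add(SSSZ, SSZ))
  [2] S(add(add(Z, SZ), add(SSSZ, SSZ)))
  [3] S(add(SZ, add(SSSZ, SSZ)))
  [4] S(S(add(Z, add(SSSZ, SSZ))))
  [5] S(S(add(SSSZ, SSZ)))
  [6] S(S(S(add(SSZ, SSZ))))
  [7] S(S(S(S(add(SZ, SSZ)))))
  [8] S(S(S(S(S(add(Z, SSZ))))))
  [9] S^7(Z)

Term B:
  start: add(add(add(Z, SSZ), S^4(Z)), SZ)
  [1] add(add(SSZ, S^4(Z)), SZ)
  [2] add(S(add(SZ, S^4(Z))), SZ)
  [3] S(add(add(SZ, S^4(Z)), SZ))
  [4] S(add(S(add(Z, S^4(Z))), SZ))
  [5] S(S(add(add(Z, S^4(Z)), SZ)))
  [6] S(S(add(S^4(Z), SZ)))
  [7] S(S(S(add(SSSZ, SZ))))
  [8] S(S(S(S(add(SSZ, SZ)))))
  [9] S(S(S(S(S(add(SZ, SZ))))))
  [10] S(S(S(S(S(S(add(Z, SZ)))))))
  [11] S^7(Z)

Answer: SAME — A ⇓ S^7(Z), B ⇓ S^7(Z)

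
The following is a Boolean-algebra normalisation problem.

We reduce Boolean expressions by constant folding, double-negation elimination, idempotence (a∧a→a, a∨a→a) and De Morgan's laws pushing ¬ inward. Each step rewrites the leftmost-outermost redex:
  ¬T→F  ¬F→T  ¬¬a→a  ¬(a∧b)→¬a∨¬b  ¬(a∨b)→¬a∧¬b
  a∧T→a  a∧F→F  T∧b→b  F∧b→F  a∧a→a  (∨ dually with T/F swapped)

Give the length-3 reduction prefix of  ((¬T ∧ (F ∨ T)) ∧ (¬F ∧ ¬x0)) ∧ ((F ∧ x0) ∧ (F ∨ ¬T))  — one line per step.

Answer: after 3 steps: F ∧ ((F ∧ x0) ∧ (F ∨ ¬T))

Working:
  start: ((¬T ∧ (F ∨ T)) ∧ (¬F ∧ ¬x0)) ∧ ((F ∧ x0) ∧ (F ∨ ¬T))
  [1] ((F ∧ (F ∨ T)) ∧ (¬F ∧ ¬x0)) ∧ ((F ∧ x0) ∧ (F ∨ ¬T))
  [2] (F ∧ (¬F ∧ ¬x0)) ∧ ((F ∧ x0) ∧ (F ∨ ¬T))
  [3] F ∧ ((F ∧ x0) ∧ (F ∨ ¬T))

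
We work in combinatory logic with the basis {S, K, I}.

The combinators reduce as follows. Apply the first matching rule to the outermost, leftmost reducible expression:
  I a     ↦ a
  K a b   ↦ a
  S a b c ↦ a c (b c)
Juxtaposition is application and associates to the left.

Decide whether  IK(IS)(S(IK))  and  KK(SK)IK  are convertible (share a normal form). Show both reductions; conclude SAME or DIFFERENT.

Term A:
  start: IK(IS)(S(IK))
  →1  K(IS)(S(IK))
  →2  IS
  →3  S

Term B:
  start: KK(SK)IK
  →1  KIK
  →2  I

Answer: DIFFERENT — A ⇓ S, B ⇓ I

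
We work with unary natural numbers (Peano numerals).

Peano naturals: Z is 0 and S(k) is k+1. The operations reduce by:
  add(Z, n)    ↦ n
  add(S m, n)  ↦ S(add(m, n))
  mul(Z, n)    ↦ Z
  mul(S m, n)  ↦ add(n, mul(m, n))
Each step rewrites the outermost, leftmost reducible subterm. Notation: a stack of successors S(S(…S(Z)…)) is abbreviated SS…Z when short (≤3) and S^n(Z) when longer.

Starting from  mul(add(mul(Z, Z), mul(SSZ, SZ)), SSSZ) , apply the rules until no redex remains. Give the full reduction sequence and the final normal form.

Answer: normal form = S^6(Z)  (in 20 steps)

Reduction:
  start: mul(add(mul(Z, Z), mul(SSZ, SZ)), SSSZ)
  step 1: mul(add(Z, mul(SSZ, SZ)), SSSZ)
  step 2: mul(mul(SSZ, SZ), SSSZ)
  step 3: mul(add(SZ, mul(SZ, SZ)), SSSZ)
  step 4: mul(S(add(Z, mul(SZ, SZ))), SSSZ)
  step 5: add(SSSZ, mul(add(Z, mul(SZ, SZ)), SSSZ))
  step 6: S(add(SSZ, mul(add(Z, mul(SZ, SZ)), SSSZ)))
  step 7: S(S(add(SZ, mul(add(Z, mul(SZ, SZ)), SSSZ))))
  step 8: S(S(S(add(Z, mul(add(Z, mul(SZ, SZ)), SSSZ)))))
  step 9: S(S(S(mul(add(Z, mul(SZ, SZ)), SSSZ))))
  step 10: S(S(S(mul(mul(SZ, SZ), SSSZ))))
  step 11: S(S(S(mul(add(SZ, mul(Z, SZ)), SSSZ))))
  step 12: S(S(S(mul(S(add(Z, mul(Z, SZ))), SSSZ))))
  step 13: S(S(S(add(SSSZ, mul(add(Z, mul(Z, SZ)), SSSZ)))))
  step 14: S(S(S(S(add(SSZ, mul(add(Z, mul(Z, SZ)), SSSZ))))))
  step 15: S(S(S(S(S(add(SZ, mul(add(Z, mul(Z, SZ)), SSSZ)))))))
  step 16: S(S(S(S(S(S(add(Z, mul(add(Z, mul(Z, SZ)), SSSZ))))))))
  step 17: S(S(S(S(S(S(mul(add(Z, mul(Z, SZ)), SSSZ)))))))
  step 18: S(S(S(S(S(S(mul(mul(Z, SZ), SSSZ)))))))
  step 19: S(S(S(S(S(S(mul(Z, SSSZ)))))))
  step 20: S^6(Z)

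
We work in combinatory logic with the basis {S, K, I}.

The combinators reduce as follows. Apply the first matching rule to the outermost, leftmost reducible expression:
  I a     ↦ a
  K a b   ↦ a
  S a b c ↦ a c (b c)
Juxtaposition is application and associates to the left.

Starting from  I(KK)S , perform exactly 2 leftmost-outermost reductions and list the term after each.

  start: I(KK)S
  →1  KKS
  →2  K

Answer: after 2 steps: K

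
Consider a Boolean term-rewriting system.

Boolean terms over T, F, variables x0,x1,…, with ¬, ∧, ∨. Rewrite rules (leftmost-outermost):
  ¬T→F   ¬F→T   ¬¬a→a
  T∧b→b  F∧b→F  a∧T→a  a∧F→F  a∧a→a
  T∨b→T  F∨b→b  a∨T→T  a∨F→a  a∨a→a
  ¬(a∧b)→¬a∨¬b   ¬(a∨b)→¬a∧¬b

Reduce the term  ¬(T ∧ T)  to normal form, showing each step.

  start: ¬(T ∧ T)
  step 1: ¬T ∨ ¬T
  step 2: ¬T
  step 3: F

Answer: normal form = F  (in 3 steps)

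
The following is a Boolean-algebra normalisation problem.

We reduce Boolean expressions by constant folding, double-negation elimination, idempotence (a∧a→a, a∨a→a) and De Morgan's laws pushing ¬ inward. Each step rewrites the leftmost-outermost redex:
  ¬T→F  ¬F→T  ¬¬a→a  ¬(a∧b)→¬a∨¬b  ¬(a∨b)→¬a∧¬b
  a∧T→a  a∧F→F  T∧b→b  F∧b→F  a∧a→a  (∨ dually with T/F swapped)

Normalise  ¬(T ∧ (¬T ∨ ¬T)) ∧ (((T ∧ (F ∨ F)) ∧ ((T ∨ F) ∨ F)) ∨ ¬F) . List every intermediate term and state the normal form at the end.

Answer: normal form = T  (in 12 steps)

Reduction:
  start: ¬(T ∧ (¬T ∨ ¬T)) ∧ (((T ∧ (F ∨ F)) ∧ ((T ∨ F) ∨ F)) ∨ ¬F)
  [1] (¬T ∨ ¬(¬T ∨ ¬T)) ∧ (((T ∧ (F ∨ F)) ∧ ((T ∨ F) ∨ F)) ∨ ¬F)
  [2] (F ∨ ¬(¬T ∨ ¬T)) ∧ (((T ∧ (F ∨ F)) ∧ ((T ∨ F) ∨ F)) ∨ ¬F)
  [3] ¬(¬T ∨ ¬T) ∧ (((T ∧ (F ∨ F)) ∧ ((T ∨ F) ∨ F)) ∨ ¬F)
  [4] (¬¬T ∧ ¬¬T) ∧ (((T ∧ (F ∨ F)) ∧ ((T ∨ F) ∨ F)) ∨ ¬F)
  [5] ¬¬T ∧ (((T ∧ (F ∨ F)) ∧ ((T ∨ F) ∨ F)) ∨ ¬F)
  [6] T ∧ (((T ∧ (F ∨ F)) ∧ ((T ∨ F) ∨ F)) ∨ ¬F)
  [7] ((T ∧ (F ∨ F)) ∧ ((T ∨ F) ∨ F)) ∨ ¬F
  [8] ((F ∨ F) ∧ ((T ∨ F) ∨ F)) ∨ ¬F
  [9] (F ∧ ((T ∨ F) ∨ F)) ∨ ¬F
  [10] F ∨ ¬F
  [11] ¬F
  [12] T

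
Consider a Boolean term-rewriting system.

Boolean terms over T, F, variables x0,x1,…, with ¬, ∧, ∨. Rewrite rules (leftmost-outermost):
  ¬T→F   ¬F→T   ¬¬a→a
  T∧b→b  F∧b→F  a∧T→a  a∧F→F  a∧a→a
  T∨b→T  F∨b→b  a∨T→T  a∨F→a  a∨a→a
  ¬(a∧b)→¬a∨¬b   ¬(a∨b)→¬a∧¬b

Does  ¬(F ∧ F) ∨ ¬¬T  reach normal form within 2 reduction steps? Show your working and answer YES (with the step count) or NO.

Answer: NO — after 2 steps the term is ¬F ∨ ¬¬T, not yet normal

Reduction:
  start: ¬(F ∧ F) ∨ ¬¬T
  step 1: (¬F ∨ ¬F) ∨ ¬¬T
  step 2: ¬F ∨ ¬¬T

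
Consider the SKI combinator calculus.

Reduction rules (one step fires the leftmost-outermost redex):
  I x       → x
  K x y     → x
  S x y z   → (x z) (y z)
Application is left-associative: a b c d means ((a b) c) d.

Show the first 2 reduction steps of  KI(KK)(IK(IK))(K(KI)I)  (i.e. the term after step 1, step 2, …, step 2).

Answer: after 2 steps: IK(IK)(K(KI)I)

Working:
  start: KI(KK)(IK(IK))(K(KI)I)
  →1  I(IK(IK))(K(KI)I)
  →2  IK(IK)(K(KI)I)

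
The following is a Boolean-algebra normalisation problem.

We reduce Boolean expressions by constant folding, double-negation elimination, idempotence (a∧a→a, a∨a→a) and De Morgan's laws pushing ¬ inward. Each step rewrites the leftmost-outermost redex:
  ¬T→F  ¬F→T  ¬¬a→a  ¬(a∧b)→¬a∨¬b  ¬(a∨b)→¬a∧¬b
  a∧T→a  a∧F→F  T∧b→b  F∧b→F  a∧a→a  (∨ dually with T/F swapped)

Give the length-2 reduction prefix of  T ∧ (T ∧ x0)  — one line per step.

Answer: after 2 steps: x0

Working:
  start: T ∧ (T ∧ x0)
  [1] T ∧ x0
  [2] x0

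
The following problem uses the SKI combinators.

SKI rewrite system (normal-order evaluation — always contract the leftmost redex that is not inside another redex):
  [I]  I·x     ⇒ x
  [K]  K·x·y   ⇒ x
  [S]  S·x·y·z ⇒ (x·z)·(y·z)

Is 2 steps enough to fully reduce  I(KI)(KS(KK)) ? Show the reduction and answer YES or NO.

Answer: YES — reaches normal form I in 2 ≤ 2 steps

Working:
  start: I(KI)(KS(KK))
  [1] KI(KS(KK))
  [2] I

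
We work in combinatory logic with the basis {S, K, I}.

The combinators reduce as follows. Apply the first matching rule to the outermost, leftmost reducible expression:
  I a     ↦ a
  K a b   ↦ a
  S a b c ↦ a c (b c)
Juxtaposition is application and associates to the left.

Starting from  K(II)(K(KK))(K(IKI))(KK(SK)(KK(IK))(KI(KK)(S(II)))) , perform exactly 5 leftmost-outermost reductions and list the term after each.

Answer: after 5 steps: KI

Derivation:
  start: K(II)(K(KK))(K(IKI))(KK(SK)(KK(IK))(KI(KK)(S(II))))
  →1  II(K(IKI))(KK(SK)(KK(IK))(KI(KK)(S(II))))
  →2  I(K(IKI))(KK(SK)(KK(IK))(KI(KK)(S(II))))
  →3  K(IKI)(KK(SK)(KK(IK))(KI(KK)(S(II))))
  →4  IKI
  →5  KI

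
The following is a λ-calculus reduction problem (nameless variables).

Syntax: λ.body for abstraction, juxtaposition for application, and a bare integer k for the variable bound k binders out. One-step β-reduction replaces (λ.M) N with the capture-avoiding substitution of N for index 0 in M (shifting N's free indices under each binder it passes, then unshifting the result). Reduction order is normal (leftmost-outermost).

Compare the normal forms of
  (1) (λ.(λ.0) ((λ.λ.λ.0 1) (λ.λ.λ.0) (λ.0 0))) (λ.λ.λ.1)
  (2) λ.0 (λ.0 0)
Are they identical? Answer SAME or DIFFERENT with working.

Answer: SAME — A ⇓ λ.0 (λ.0 0), B ⇓ λ.0 (λ.0 0)

Working:
Term A:
  start: (λ.(λ.0) ((λ.λ.λ.0 1) (λ.λ.λ.0) (λ.0 0))) (λ.λ.λ.1)
  →1  (λ.0) ((λ.λ.λ.0 1) (λ.λ.λ.0) (λ.0 0))
  →2  (λ.λ.λ.0 1) (λ.λ.λ.0) (λ.0 0)
  →3  (λ.λ.0 1) (λ.0 0)
  →4  λ.0 (λ.0 0)

Term B:
  start: λ.0 (λ.0 0)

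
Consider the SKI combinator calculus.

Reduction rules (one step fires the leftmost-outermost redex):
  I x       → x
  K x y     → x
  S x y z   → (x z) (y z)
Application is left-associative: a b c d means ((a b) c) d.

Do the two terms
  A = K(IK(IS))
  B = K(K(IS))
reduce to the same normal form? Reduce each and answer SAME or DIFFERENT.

Term A:
  start: K(IK(IS))
  step 1: K(K(IS))
  step 2: K(KS)

Term B:
  start: K(K(IS))
  step 1: K(KS)

Answer: SAME — A ⇓ K(KS), B ⇓ K(KS)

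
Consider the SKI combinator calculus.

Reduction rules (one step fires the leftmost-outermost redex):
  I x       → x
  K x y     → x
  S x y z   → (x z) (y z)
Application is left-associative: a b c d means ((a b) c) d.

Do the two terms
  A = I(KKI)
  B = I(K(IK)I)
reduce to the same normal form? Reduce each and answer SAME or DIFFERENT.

Answer: SAME — A ⇓ K, B ⇓ K

Reduction:
Term A:
  start: I(KKI)
  step 1: KKI
  step 2: K

Term B:
  start: I(K(IK)I)
  step 1: K(IK)I
  step 2: IK
  step 3: K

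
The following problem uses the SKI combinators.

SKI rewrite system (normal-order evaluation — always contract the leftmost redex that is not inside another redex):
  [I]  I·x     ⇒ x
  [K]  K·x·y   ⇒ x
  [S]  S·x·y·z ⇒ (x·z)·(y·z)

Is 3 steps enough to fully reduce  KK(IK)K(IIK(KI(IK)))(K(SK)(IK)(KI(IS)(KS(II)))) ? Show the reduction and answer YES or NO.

Answer: NO — after 3 steps the term is K(SK(KI(IS)(KS(II)))), not yet normal

Derivation:
  start: KK(IK)K(IIK(KI(IK)))(K(SK)(IK)(KI(IS)(KS(II))))
  →1  KK(IIK(KI(IK)))(K(SK)(IK)(KI(IS)(KS(II))))
  →2  K(K(SK)(IK)(KI(IS)(KS(II))))
  →3  K(SK(KI(IS)(KS(II))))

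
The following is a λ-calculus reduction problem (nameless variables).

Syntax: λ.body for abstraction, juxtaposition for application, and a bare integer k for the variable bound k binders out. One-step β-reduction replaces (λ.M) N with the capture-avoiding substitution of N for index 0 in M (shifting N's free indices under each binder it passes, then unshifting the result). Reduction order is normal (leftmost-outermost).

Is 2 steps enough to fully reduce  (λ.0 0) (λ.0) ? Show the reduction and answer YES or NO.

Answer: YES — reaches normal form λ.0 in 2 ≤ 2 steps

Derivation:
  start: (λ.0 0) (λ.0)
  [1] (λ.0) (λ.0)
  [2] λ.0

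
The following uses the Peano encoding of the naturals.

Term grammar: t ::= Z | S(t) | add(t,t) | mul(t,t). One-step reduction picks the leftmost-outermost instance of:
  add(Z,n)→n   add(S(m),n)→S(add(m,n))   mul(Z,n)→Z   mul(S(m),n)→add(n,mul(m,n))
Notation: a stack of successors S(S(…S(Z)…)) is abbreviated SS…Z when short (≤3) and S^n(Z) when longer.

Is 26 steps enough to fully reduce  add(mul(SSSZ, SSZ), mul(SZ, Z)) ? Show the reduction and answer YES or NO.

Answer: YES — reaches normal form S^6(Z) in 23 ≤ 26 steps

Working:
  start: add(mul(SSSZ, SSZ), mul(SZ, Z))
  →1  add(add(SSZ, mul(SSZ, SSZ)), mul(SZ, Z))
  →2  add(S(add(SZ, mul(SSZ, SSZ))), mul(SZ, Z))
  →3  S(add(add(SZ, mul(SSZ, SSZ)), mul(SZ, Z)))
  →4  S(add(S(add(Z, mul(SSZ, SSZ))), mul(SZ, Z)))
  →5  S(S(add(add(Z, mul(SSZ, SSZ)), mul(SZ, Z))))
  →6  S(S(add(mul(SSZ, SSZ), mul(SZ, Z))))
  →7  S(S(add(add(SSZ, mul(SZ, SSZ)), mul(SZ, Z))))
  →8  S(S(add(S(add(SZ, mul(SZ, SSZ))), mul(SZ, Z))))
  →9  S(S(S(add(add(SZ, mul(SZ, SSZ)), mul(SZ, Z)))))
  →10  S(S(S(add(S(add(Z, mul(SZ, SSZ))), mul(SZ, Z)))))
  →11  S(S(S(S(add(add(Z, mul(SZ, SSZ)), mul(SZ, Z))))))
  →12  S(S(S(S(add(mul(SZ, SSZ), mul(SZ, Z))))))
  →13  S(S(S(S(add(add(SSZ, mul(Z, SSZ)), mul(SZ, Z))))))
  →14  S(S(S(S(add(S(add(SZ, mul(Z, SSZ))), mul(SZ, Z))))))
  →15  S(S(S(S(S(add(add(SZ, mul(Z, SSZ)), mul(SZ, Z)))))))
  →16  S(S(S(S(S(add(S(add(Z, mul(Z, SSZ))), mul(SZ, Z)))))))
  →17  S(S(S(S(S(S(add(add(Z, mul(Z, SSZ)), mul(SZ, Z))))))))
  →18  S(S(S(S(S(S(add(mul(Z, SSZ), mul(SZ, Z))))))))
  →19  S(S(S(S(S(S(add(Z, mul(SZ, Z))))))))
  →20  S(S(S(S(S(S(mul(SZ, Z)))))))
  →21  S(S(S(S(S(S(add(Z, mul(Z, Z))))))))
  →22  S(S(S(S(S(S(mul(Z, Z)))))))
  →23  S^6(Z)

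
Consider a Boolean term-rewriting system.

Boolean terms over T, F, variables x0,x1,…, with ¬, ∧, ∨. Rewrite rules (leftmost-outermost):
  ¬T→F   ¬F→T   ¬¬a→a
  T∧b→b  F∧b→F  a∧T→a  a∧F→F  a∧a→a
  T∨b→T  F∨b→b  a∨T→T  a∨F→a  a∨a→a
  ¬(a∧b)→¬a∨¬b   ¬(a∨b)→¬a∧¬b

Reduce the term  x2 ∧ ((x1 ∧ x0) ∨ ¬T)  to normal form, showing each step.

Answer: normal form = x2 ∧ (x1 ∧ x0)  (in 2 steps)

Working:
  start: x2 ∧ ((x1 ∧ x0) ∨ ¬T)
  →1  x2 ∧ ((x1 ∧ x0) ∨ F)
  →2  x2 ∧ (x1 ∧ x0)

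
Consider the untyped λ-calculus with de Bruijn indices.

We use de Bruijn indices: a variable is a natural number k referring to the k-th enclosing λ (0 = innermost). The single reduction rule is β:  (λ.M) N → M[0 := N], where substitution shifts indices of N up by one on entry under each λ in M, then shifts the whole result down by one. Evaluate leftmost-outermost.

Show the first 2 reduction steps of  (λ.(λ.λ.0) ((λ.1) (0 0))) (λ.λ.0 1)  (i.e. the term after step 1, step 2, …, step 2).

Answer: after 2 steps: λ.0

Working:
  start: (λ.(λ.λ.0) ((λ.1) (0 0))) (λ.λ.0 1)
  →1  (λ.λ.0) ((λ.λ.λ.0 1) ((λ.λ.0 1) (λ.λ.0 1)))
  →2  λ.0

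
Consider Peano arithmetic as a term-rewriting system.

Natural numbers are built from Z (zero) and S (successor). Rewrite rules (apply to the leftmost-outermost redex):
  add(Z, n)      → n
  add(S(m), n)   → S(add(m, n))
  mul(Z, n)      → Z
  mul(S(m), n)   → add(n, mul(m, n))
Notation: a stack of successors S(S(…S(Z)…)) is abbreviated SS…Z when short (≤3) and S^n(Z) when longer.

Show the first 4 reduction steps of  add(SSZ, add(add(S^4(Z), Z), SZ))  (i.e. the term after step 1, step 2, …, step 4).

Answer: after 4 steps: S(S(add(S(add(SSSZ, Z)), SZ)))

Working:
  start: add(SSZ, add(add(S^4(Z), Z), SZ))
  step 1: S(add(SZ, add(add(S^4(Z), Z), SZ)))
  step 2: S(S(add(Z, add(add(S^4(Z), Z), SZ))))
  step 3: S(S(add(add(S^4(Z), Z), SZ)))
  step 4: S(S(add(S(add(SSSZ, Z)), SZ)))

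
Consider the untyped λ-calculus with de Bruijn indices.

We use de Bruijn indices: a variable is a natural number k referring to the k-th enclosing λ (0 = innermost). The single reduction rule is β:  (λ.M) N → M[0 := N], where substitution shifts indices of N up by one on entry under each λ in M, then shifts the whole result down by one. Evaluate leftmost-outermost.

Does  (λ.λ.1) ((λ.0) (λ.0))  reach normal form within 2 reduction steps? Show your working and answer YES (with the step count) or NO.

  start: (λ.λ.1) ((λ.0) (λ.0))
  step 1: λ.(λ.0) (λ.0)
  step 2: λ.λ.0

Answer: YES — reaches normal form λ.λ.0 in 2 ≤ 2 steps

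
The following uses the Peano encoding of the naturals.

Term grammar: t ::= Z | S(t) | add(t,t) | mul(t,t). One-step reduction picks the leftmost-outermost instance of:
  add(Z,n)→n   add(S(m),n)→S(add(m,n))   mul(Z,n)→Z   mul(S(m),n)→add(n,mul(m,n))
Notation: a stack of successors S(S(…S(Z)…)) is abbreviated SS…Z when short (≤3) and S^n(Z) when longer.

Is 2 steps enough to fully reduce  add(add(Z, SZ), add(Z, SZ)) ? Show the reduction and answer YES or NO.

  start: add(add(Z, SZ), add(Z, SZ))
  →1  add(SZ, add(Z, SZ))
  →2  S(add(Z, add(Z, SZ)))

Answer: NO — after 2 steps the term is S(add(Z, add(Z, SZ))), not yet normal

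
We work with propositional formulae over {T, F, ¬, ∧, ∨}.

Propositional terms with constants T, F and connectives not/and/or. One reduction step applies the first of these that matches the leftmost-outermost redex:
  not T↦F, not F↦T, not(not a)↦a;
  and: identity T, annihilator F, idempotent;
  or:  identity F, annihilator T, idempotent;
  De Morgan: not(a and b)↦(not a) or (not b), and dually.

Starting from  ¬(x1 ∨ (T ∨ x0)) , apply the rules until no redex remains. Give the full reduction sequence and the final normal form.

  start: ¬(x1 ∨ (T ∨ x0))
  step 1: ¬x1 ∧ ¬(T ∨ x0)
  step 2: ¬x1 ∧ (¬T ∧ ¬x0)
  step 3: ¬x1 ∧ (F ∧ ¬x0)
  step 4: ¬x1 ∧ F
  step 5: F

Answer: normal form = F  (in 5 steps)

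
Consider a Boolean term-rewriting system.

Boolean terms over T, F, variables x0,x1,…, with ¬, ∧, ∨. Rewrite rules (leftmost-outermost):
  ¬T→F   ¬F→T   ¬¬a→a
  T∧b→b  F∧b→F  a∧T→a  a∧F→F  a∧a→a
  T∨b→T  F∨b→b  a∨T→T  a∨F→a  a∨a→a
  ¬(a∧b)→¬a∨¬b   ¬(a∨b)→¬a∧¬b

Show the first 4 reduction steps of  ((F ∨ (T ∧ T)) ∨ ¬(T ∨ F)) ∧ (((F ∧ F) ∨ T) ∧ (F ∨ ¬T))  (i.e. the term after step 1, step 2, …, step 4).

  start: ((F ∨ (T ∧ T)) ∨ ¬(T ∨ F)) ∧ (((F ∧ F) ∨ T) ∧ (F ∨ ¬T))
  →1  ((T ∧ T) ∨ ¬(T ∨ F)) ∧ (((F ∧ F) ∨ T) ∧ (F ∨ ¬T))
  →2  (T ∨ ¬(T ∨ F)) ∧ (((F ∧ F) ∨ T) ∧ (F ∨ ¬T))
  →3  T ∧ (((F ∧ F) ∨ T) ∧ (F ∨ ¬T))
  →4  ((F ∧ F) ∨ T) ∧ (F ∨ ¬T)

Answer: after 4 steps: ((F ∧ F) ∨ T) ∧ (F ∨ ¬T)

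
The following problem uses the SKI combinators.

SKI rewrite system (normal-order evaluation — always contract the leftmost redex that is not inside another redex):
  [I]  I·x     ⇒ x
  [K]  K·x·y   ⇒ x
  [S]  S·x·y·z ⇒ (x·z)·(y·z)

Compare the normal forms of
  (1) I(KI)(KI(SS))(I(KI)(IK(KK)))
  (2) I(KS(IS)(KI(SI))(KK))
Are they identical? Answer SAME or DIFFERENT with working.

Term A:
  start: I(KI)(KI(SS))(I(KI)(IK(KK)))
  step 1: KI(KI(SS))(I(KI)(IK(KK)))
  step 2: I(I(KI)(IK(KK)))
  step 3: I(KI)(IK(KK))
  step 4: KI(IK(KK))
  step 5: I

Term B:
  start: I(KS(IS)(KI(SI))(KK))
  step 1: KS(IS)(KI(SI))(KK)
  step 2: S(KI(SI))(KK)
  step 3: SI(KK)

Answer: DIFFERENT — A ⇓ I, B ⇓ SI(KK)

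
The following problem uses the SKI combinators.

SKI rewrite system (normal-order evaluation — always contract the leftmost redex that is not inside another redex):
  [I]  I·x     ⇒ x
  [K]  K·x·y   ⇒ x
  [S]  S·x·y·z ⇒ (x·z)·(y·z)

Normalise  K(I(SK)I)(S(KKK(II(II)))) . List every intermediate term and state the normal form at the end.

  start: K(I(SK)I)(S(KKK(II(II))))
  step 1: I(SK)I
  step 2: SKI

Answer: normal form = SKI  (in 2 steps)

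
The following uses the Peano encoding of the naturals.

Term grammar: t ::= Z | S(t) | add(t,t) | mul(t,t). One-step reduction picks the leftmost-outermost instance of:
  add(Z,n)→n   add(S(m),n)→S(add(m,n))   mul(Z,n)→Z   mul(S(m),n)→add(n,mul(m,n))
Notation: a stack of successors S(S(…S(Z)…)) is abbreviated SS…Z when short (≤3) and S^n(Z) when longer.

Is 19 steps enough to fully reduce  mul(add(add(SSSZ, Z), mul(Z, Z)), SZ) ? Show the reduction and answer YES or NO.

  start: mul(add(add(SSSZ, Z), mul(Z, Z)), SZ)
  [1] mul(add(S(add(SSZ, Z)), mul(Z, Z)), SZ)
  [2] mul(S(add(add(SSZ, Z), mul(Z, Z))), SZ)
  [3] add(SZ, mul(add(add(SSZ, Z), mul(Z, Z)), SZ))
  [4] S(add(Z, mul(add(add(SSZ, Z), mul(Z, Z)), SZ)))
  [5] S(mul(add(add(SSZ, Z), mul(Z, Z)), SZ))
  [6] S(mul(add(S(add(SZ, Z)), mul(Z, Z)), SZ))
  [7] S(mul(S(add(add(SZ, Z), mul(Z, Z))), SZ))
  [8] S(add(SZ, mul(add(add(SZ, Z), mul(Z, Z)), SZ)))
  [9] S(S(add(Z, mul(add(add(SZ, Z), mul(Z, Z)), SZ))))
  [10] S(S(mul(add(add(SZ, Z), mul(Z, Z)), SZ)))
  [11] S(S(mul(add(S(add(Z, Z)), mul(Z, Z)), SZ)))
  [12] S(S(mul(S(add(add(Z, Z), mul(Z, Z))), SZ)))
  [13] S(S(add(SZ, mul(add(add(Z, Z), mul(Z, Z)), SZ))))
  [14] S(S(S(add(Z, mul(add(add(Z, Z), mul(Z, Z)), SZ)))))
  [15] S(S(S(mul(add(add(Z, Z), mul(Z, Z)), SZ))))
  [16] S(S(S(mul(add(Z, mul(Z, Z)), SZ))))
  [17] S(S(S(mul(mul(Z, Z), SZ))))
  [18] S(S(S(mul(Z, SZ))))
  [19] SSSZ

Answer: YES — reaches normal form SSSZ in 19 ≤ 19 steps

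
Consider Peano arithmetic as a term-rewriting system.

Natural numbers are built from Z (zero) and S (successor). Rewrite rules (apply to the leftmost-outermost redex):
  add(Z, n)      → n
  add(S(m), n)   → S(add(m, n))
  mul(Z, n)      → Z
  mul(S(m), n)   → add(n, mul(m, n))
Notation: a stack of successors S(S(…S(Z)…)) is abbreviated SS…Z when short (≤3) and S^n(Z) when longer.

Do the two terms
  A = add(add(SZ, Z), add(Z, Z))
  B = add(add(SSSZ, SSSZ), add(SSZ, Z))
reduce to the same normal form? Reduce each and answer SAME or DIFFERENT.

Term A:
  start: add(add(SZ, Z), add(Z, Z))
  [1] add(S(add(Z, Z)), add(Z, Z))
  [2] S(add(add(Z, Z), add(Z, Z)))
  [3] S(add(Z, add(Z, Z)))
  [4] S(add(Z, Z))
  [5] SZ

Term B:
  start: add(add(SSSZ, SSSZ), add(SSZ, Z))
  [1] add(S(add(SSZ, SSSZ)), add(SSZ, Z))
  [2] S(add(add(SSZ, SSSZ), add(SSZ, Z)))
  [3] S(add(S(add(SZ, SSSZ)), add(SSZ, Z)))
  [4] S(S(add(add(SZ, SSSZ), add(SSZ, Z))))
  [5] S(S(add(S(add(Z, SSSZ)), add(SSZ, Z))))
  [6] S(S(S(add(add(Z, SSSZ), add(SSZ, Z)))))
  [7] S(S(S(add(SSSZ, add(SSZ, Z)))))
  [8] S(S(S(S(add(SSZ, add(SSZ, Z))))))
  [9] S(S(S(S(S(add(SZ, add(SSZ, Z)))))))
  [10] S(S(S(S(S(S(add(Z, add(SSZ, Z))))))))
  [11] S(S(S(S(S(S(add(SSZ, Z)))))))
  [12] S(S(S(S(S(S(S(add(SZ, Z))))))))
  [13] S(S(S(S(S(S(S(S(add(Z, Z)))))))))
  [14] S^8(Z)

Answer: DIFFERENT — A ⇓ SZ, B ⇓ S^8(Z)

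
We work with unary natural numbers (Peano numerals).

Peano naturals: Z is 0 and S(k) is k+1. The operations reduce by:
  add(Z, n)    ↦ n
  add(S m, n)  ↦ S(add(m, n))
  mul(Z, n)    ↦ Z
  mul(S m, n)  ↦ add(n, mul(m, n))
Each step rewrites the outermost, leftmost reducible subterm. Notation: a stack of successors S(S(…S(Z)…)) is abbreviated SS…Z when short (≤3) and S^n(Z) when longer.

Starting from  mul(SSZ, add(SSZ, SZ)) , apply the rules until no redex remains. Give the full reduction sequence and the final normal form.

Answer: normal form = S^6(Z)  (in 17 steps)

Working:
  start: mul(SSZ, add(SSZ, SZ))
  step 1: add(add(SSZ, SZ), mul(SZ, add(SSZ, SZ)))
  step 2: add(S(add(SZ, SZ)), mul(SZ, add(SSZ, SZ)))
  step 3: S(add(add(SZ, SZ), mul(SZ, add(SSZ, SZ))))
  step 4: S(add(S(add(Z, SZ)), mul(SZ, add(SSZ, SZ))))
  step 5: S(S(add(add(Z, SZ), mul(SZ, add(SSZ, SZ)))))
  step 6: S(S(add(SZ, mul(SZ, add(SSZ, SZ)))))
  step 7: S(S(S(add(Z, mul(SZ, add(SSZ, SZ))))))
  step 8: S(S(S(mul(SZ, add(SSZ, SZ)))))
  step 9: S(S(S(add(add(SSZ, SZ), mul(Z, add(SSZ, SZ))))))
  step 10: S(S(S(add(S(add(SZ, SZ)), mul(Z, add(SSZ, SZ))))))
  step 11: S(S(S(S(add(add(SZ, SZ), mul(Z, add(SSZ, SZ)))))))
  step 12: S(S(S(S(add(S(add(Z, SZ)), mul(Z, add(SSZ, SZ)))))))
  step 13: S(S(S(S(S(add(add(Z, SZ), mul(Z, add(SSZ, SZ))))))))
  step 14: S(S(S(S(S(add(SZ, mul(Z, add(SSZ, SZ))))))))
  step 15: S(S(S(S(S(S(add(Z, mul(Z, add(SSZ, SZ)))))))))
  step 16: S(S(S(S(S(S(mul(Z, add(SSZ, SZ))))))))
  step 17: S^6(Z)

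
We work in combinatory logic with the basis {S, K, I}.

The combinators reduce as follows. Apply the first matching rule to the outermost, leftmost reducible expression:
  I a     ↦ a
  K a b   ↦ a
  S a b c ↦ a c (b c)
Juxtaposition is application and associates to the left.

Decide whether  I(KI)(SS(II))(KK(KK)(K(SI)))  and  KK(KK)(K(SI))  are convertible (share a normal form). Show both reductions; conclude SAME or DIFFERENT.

Term A:
  start: I(KI)(SS(II))(KK(KK)(K(SI)))
  [1] KI(SS(II))(KK(KK)(K(SI)))
  [2] I(KK(KK)(K(SI)))
  [3] KK(KK)(K(SI))
  [4] K(K(SI))

Term B:
  start: KK(KK)(K(SI))
  [1] K(K(SI))

Answer: SAME — A ⇓ K(K(SI)), B ⇓ K(K(SI))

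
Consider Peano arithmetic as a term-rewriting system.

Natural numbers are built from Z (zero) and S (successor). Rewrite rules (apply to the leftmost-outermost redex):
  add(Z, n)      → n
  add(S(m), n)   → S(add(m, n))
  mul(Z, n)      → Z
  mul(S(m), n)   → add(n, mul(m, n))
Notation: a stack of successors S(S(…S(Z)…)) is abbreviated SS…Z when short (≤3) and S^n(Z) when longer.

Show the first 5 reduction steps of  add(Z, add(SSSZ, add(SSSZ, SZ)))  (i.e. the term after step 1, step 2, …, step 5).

Answer: after 5 steps: S(S(S(add(SSSZ, SZ))))

Reduction:
  start: add(Z, add(SSSZ, add(SSSZ, SZ)))
  [1] add(SSSZ, add(SSSZ, SZ))
  [2] S(add(SSZ, add(SSSZ, SZ)))
  [3] S(S(add(SZ, add(SSSZ, SZ))))
  [4] S(S(S(add(Z, add(SSSZ, SZ)))))
  [5] S(S(S(add(SSSZ, SZ))))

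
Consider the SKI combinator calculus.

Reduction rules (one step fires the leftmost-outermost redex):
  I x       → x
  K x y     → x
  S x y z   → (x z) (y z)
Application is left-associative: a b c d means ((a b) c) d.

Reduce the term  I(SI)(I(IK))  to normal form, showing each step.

Answer: normal form = SIK  (in 3 steps)

Working:
  start: I(SI)(I(IK))
  [1] SI(I(IK))
  [2] SI(IK)
  [3] SIK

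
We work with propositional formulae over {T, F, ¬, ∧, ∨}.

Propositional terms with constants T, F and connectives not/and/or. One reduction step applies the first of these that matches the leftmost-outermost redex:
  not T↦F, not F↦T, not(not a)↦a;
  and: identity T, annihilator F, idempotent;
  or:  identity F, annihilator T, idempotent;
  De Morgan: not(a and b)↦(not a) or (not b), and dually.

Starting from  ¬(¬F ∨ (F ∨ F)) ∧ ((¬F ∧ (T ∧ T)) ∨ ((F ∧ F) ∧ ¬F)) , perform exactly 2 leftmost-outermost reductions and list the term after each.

Answer: after 2 steps: (F ∧ ¬(F ∨ F)) ∧ ((¬F ∧ (T ∧ T)) ∨ ((F ∧ F) ∧ ¬F))

Working:
  start: ¬(¬F ∨ (F ∨ F)) ∧ ((¬F ∧ (T ∧ T)) ∨ ((F ∧ F) ∧ ¬F))
  [1] (¬¬F ∧ ¬(F ∨ F)) ∧ ((¬F ∧ (T ∧ T)) ∨ ((F ∧ F) ∧ ¬F))
  [2] (F ∧ ¬(F ∨ F)) ∧ ((¬F ∧ (T ∧ T)) ∨ ((F ∧ F) ∧ ¬F))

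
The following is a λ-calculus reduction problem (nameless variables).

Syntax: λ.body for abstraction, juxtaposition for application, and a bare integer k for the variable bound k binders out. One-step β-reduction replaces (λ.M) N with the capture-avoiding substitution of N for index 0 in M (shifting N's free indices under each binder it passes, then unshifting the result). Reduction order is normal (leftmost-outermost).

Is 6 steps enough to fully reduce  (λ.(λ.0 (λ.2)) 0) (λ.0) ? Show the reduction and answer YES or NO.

  start: (λ.(λ.0 (λ.2)) 0) (λ.0)
  →1  (λ.0 (λ.λ.0)) (λ.0)
  →2  (λ.0) (λ.λ.0)
  →3  λ.λ.0

Answer: YES — reaches normal form λ.λ.0 in 3 ≤ 6 steps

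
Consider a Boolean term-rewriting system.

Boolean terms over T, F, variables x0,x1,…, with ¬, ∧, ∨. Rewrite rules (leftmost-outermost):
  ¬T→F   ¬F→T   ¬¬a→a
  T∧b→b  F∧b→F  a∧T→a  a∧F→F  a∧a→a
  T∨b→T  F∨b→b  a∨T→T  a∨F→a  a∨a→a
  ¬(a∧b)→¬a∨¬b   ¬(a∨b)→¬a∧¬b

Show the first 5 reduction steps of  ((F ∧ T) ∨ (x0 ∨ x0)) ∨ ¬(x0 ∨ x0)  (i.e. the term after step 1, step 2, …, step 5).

Answer: after 5 steps: x0 ∨ ¬x0

Derivation:
  start: ((F ∧ T) ∨ (x0 ∨ x0)) ∨ ¬(x0 ∨ x0)
  step 1: (F ∨ (x0 ∨ x0)) ∨ ¬(x0 ∨ x0)
  step 2: (x0 ∨ x0) ∨ ¬(x0 ∨ x0)
  step 3: x0 ∨ ¬(x0 ∨ x0)
  step 4: x0 ∨ (¬x0 ∧ ¬x0)
  step 5: x0 ∨ ¬x0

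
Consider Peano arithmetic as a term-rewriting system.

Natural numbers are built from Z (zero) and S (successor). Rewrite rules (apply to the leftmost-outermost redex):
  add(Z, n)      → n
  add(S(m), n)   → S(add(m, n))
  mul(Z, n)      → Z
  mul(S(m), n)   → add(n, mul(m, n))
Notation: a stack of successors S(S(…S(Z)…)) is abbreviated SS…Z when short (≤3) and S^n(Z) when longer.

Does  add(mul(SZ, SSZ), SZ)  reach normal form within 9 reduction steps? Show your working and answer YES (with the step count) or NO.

  start: add(mul(SZ, SSZ), SZ)
  [1] add(add(SSZ, mul(Z, SSZ)), SZ)
  [2] add(S(add(SZ, mul(Z, SSZ))), SZ)
  [3] S(add(add(SZ, mul(Z, SSZ)), SZ))
  [4] S(add(S(add(Z, mul(Z, SSZ))), SZ))
  [5] S(S(add(add(Z, mul(Z, SSZ)), SZ)))
  [6] S(S(add(mul(Z, SSZ), SZ)))
  [7] S(S(add(Z, SZ)))
  [8] SSSZ

Answer: YES — reaches normal form SSSZ in 8 ≤ 9 steps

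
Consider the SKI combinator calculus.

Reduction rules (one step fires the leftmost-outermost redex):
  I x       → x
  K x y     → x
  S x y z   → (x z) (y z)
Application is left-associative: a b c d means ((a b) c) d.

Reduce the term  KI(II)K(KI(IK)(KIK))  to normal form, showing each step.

Answer: normal form = KI  (in 5 steps)

Derivation:
  start: KI(II)K(KI(IK)(KIK))
  step 1: IK(KI(IK)(KIK))
  step 2: K(KI(IK)(KIK))
  step 3: K(I(KIK))
  step 4: K(KIK)
  step 5: KI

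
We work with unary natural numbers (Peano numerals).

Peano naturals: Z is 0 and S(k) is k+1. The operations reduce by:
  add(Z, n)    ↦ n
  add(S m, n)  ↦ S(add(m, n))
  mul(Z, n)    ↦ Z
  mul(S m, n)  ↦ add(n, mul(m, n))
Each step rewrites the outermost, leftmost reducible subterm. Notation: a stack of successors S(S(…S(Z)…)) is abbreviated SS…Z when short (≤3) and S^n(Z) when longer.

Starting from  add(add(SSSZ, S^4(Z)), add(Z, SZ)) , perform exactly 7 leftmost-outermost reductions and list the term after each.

  start: add(add(SSSZ, S^4(Z)), add(Z, SZ))
  →1  add(S(add(SSZ, S^4(Z))), add(Z, SZ))
  →2  S(add(add(SSZ, S^4(Z)), add(Z, SZ)))
  →3  S(add(S(add(SZ, S^4(Z))), add(Z, SZ)))
  →4  S(S(add(add(SZ, S^4(Z)), add(Z, SZ))))
  →5  S(S(add(S(add(Z, S^4(Z))), add(Z, SZ))))
  →6  S(S(S(add(add(Z, S^4(Z)), add(Z, SZ)))))
  →7  S(S(S(add(S^4(Z), add(Z, SZ)))))

Answer: after 7 steps: S(S(S(add(S^4(Z), add(Z, SZ)))))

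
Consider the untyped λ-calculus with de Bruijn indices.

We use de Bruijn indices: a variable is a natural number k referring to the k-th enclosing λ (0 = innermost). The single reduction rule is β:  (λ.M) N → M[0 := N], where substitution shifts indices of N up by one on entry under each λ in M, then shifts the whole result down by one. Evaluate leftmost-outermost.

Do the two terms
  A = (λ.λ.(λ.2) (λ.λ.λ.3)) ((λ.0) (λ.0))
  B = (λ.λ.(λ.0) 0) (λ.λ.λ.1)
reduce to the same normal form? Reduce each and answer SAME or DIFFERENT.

Term A:
  start: (λ.λ.(λ.2) (λ.λ.λ.3)) ((λ.0) (λ.0))
  step 1: λ.(λ.(λ.0) (λ.0)) (λ.λ.λ.3)
  step 2: λ.(λ.0) (λ.0)
  step 3: λ.λ.0

Term B:
  start: (λ.λ.(λ.0) 0) (λ.λ.λ.1)
  step 1: λ.(λ.0) 0
  step 2: λ.0

Answer: DIFFERENT — A ⇓ λ.λ.0, B ⇓ λ.0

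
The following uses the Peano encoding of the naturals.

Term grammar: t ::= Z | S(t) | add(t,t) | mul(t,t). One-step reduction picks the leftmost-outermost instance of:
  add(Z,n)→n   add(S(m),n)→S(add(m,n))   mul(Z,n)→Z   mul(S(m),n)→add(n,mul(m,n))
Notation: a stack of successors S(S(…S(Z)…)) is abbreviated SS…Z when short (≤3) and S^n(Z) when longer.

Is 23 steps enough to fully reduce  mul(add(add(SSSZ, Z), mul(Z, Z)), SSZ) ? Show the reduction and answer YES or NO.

  start: mul(add(add(SSSZ, Z), mul(Z, Z)), SSZ)
  step 1: mul(add(S(add(SSZ, Z)), mul(Z, Z)), SSZ)
  step 2: mul(S(add(add(SSZ, Z), mul(Z, Z))), SSZ)
  step 3: add(SSZ, mul(add(add(SSZ, Z), mul(Z, Z)), SSZ))
  step 4: S(add(SZ, mul(add(add(SSZ, Z), mul(Z, Z)), SSZ)))
  step 5: S(S(add(Z, mul(add(add(SSZ, Z), mul(Z, Z)), SSZ))))
  step 6: S(S(mul(add(add(SSZ, Z), mul(Z, Z)), SSZ)))
  step 7: S(S(mul(add(S(add(SZ, Z)), mul(Z, Z)), SSZ)))
  step 8: S(S(mul(S(add(add(SZ, Z), mul(Z, Z))), SSZ)))
  step 9: S(S(add(SSZ, mul(add(add(SZ, Z), mul(Z, Z)), SSZ))))
  step 10: S(S(S(add(SZ, mul(add(add(SZ, Z), mul(Z, Z)), SSZ)))))
  step 11: S(S(S(S(add(Z, mul(add(add(SZ, Z), mul(Z, Z)), SSZ))))))
  step 12: S(S(S(S(mul(add(add(SZ, Z), mul(Z, Z)), SSZ)))))
  step 13: S(S(S(S(mul(add(S(add(Z, Z)), mul(Z, Z)), SSZ)))))
  step 14: S(S(S(S(mul(S(add(add(Z, Z), mul(Z, Z))), SSZ)))))
  step 15: S(S(S(S(add(SSZ, mul(add(add(Z, Z), mul(Z, Z)), SSZ))))))
  step 16: S(S(S(S(S(add(SZ, mul(add(add(Z, Z), mul(Z, Z)), SSZ)))))))
  step 17: S(S(S(S(S(S(add(Z, mul(add(add(Z, Z), mul(Z, Z)), SSZ))))))))
  step 18: S(S(S(S(S(S(mul(add(add(Z, Z), mul(Z, Z)), SSZ)))))))
  step 19: S(S(S(S(S(S(mul(add(Z, mul(Z, Z)), SSZ)))))))
  step 20: S(S(S(S(S(S(mul(mul(Z, Z), SSZ)))))))
  step 21: S(S(S(S(S(S(mul(Z, SSZ)))))))
  step 22: S^6(Z)

Answer: YES — reaches normal form S^6(Z) in 22 ≤ 23 steps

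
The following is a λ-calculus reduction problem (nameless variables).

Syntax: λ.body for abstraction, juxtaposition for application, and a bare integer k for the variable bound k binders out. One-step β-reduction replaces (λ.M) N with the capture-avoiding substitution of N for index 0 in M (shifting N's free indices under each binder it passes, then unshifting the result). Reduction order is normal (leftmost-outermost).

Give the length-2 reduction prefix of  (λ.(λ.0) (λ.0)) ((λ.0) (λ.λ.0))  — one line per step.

  start: (λ.(λ.0) (λ.0)) ((λ.0) (λ.λ.0))
  [1] (λ.0) (λ.0)
  [2] λ.0

Answer: after 2 steps: λ.0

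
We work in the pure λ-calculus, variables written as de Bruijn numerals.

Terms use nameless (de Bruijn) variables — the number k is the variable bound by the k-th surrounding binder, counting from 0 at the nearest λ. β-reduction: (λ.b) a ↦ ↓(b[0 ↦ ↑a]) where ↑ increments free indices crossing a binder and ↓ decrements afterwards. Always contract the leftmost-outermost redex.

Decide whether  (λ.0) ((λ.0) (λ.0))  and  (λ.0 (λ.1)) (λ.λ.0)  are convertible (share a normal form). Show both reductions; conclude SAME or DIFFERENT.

Answer: SAME — A ⇓ λ.0, B ⇓ λ.0

Reduction:
Term A:
  start: (λ.0) ((λ.0) (λ.0))
  [1] (λ.0) (λ.0)
  [2] λ.0

Term B:
  start: (λ.0 (λ.1)) (λ.λ.0)
  [1] (λ.λ.0) (λ.λ.λ.0)
  [2] λ.0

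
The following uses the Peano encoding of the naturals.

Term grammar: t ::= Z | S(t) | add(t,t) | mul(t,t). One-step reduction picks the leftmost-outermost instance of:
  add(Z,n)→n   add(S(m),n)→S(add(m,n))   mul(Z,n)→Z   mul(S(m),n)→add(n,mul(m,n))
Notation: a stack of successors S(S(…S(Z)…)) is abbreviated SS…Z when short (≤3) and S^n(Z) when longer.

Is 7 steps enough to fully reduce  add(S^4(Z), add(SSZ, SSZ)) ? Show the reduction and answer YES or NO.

Answer: NO — after 7 steps the term is S(S(S(S(S(S(add(Z, SSZ))))))), not yet normal

Working:
  start: add(S^4(Z), add(SSZ, SSZ))
  step 1: S(add(SSSZ, add(SSZ, SSZ)))
  step 2: S(S(add(SSZ, add(SSZ, SSZ))))
  step 3: S(S(S(add(SZ, add(SSZ, SSZ)))))
  step 4: S(S(S(S(add(Z, add(SSZ, SSZ))))))
  step 5: S(S(S(S(add(SSZ, SSZ)))))
  step 6: S(S(S(S(S(add(SZ, SSZ))))))
  step 7: S(S(S(S(S(S(add(Z, SSZ)))))))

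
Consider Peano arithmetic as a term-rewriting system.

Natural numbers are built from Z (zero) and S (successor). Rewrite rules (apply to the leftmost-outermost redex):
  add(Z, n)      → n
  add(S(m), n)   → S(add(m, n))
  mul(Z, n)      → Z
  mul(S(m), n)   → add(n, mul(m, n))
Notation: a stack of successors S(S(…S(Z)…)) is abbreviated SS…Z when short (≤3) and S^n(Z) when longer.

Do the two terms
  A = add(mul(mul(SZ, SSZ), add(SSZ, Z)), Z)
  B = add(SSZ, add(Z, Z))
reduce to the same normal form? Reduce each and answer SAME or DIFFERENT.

Answer: DIFFERENT — A ⇓ S^4(Z), B ⇓ SSZ

Derivation:
Term A:
  start: add(mul(mul(SZ, SSZ), add(SSZ, Z)), Z)
  step 1: add(mul(add(SSZ, mul(Z, SSZ)), add(SSZ, Z)), Z)
  step 2: add(mul(S(add(SZ, mul(Z, SSZ))), add(SSZ, Z)), Z)
  step 3: add(add(add(SSZ, Z), mul(add(SZ, mul(Z, SSZ)), add(SSZ, Z))), Z)
  step 4: add(add(S(add(SZ, Z)), mul(add(SZ, mul(Z, SSZ)), add(SSZ, Z))), Z)
  step 5: add(S(add(add(SZ, Z), mul(add(SZ, mul(Z, SSZ)), add(SSZ, Z)))), Z)
  step 6: S(add(add(add(SZ, Z), mul(add(SZ, mul(Z, SSZ)), add(SSZ, Z))), Z))
  step 7: S(add(add(S(add(Z, Z)), mul(add(SZ, mul(Z, SSZ)), add(SSZ, Z))), Z))
  step 8: S(add(S(add(add(Z, Z), mul(add(SZ, mul(Z, SSZ)), add(SSZ, Z)))), Z))
  step 9: S(S(add(add(add(Z, Z), mul(add(SZ, mul(Z, SSZ)), add(SSZ, Z))), Z)))
  step 10: S(S(add(add(Z, mul(add(SZ, mul(Z, SSZ)), add(SSZ, Z))), Z)))
  step 11: S(S(add(mul(add(SZ, mul(Z, SSZ)), add(SSZ, Z)), Z)))
  step 12: S(S(add(mul(S(add(Z, mul(Z, SSZ))), add(SSZ, Z)), Z)))
  step 13: S(S(add(add(add(SSZ, Z), mul(add(Z, mul(Z, SSZ)), add(SSZ, Z))), Z)))
  step 14: S(S(add(add(S(add(SZ, Z)), mul(add(Z, mul(Z, SSZ)), add(SSZ, Z))), Z)))
  step 15: S(S(add(S(add(add(SZ, Z), mul(add(Z, mul(Z, SSZ)), add(SSZ, Z)))), Z)))
  step 16: S(S(S(add(add(add(SZ, Z), mul(add(Z, mul(Z, SSZ)), add(SSZ, Z))), Z))))
  step 17: S(S(S(add(add(S(add(Z, Z)), mul(add(Z, mul(Z, SSZ)), add(SSZ, Z))), Z))))
  step 18: S(S(S(add(S(add(add(Z, Z), mul(add(Z, mul(Z, SSZ)), add(SSZ, Z)))), Z))))
  step 19: S(S(S(S(add(add(add(Z, Z), mul(add(Z, mul(Z, SSZ)), add(SSZ, Z))), Z)))))
  step 20: S(S(S(S(add(add(Z, mul(add(Z, mul(Z, SSZ)), add(SSZ, Z))), Z)))))
  step 21: S(S(S(S(add(mul(add(Z, mul(Z, SSZ)), add(SSZ, Z)), Z)))))
  step 22: S(S(S(S(add(mul(mul(Z, SSZ), add(SSZ, Z)), Z)))))
  step 23: S(S(S(S(add(mul(Z, add(SSZ, Z)), Z)))))
  step 24: S(S(S(S(add(Z, Z)))))
  step 25: S^4(Z)

Term B:
  start: add(SSZ, add(Z, Z))
  step 1: S(add(SZ, add(Z, Z)))
  step 2: S(S(add(Z, add(Z, Z))))
  step 3: S(S(add(Z, Z)))
  step 4: SSZ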